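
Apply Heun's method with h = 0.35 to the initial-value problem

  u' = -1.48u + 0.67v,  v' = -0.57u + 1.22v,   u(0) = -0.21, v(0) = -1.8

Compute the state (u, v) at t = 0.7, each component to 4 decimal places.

-0.9059, -3.8616

Heun on (u,v): k1 = f(t_n, state_n); k2 = f(t_n + h, state_n + h·k1); state_{n+1} = state_n + (h/2)·(k1 + k2).
0.000000: (-0.210000, -1.800000)
  k1 = (-0.895200, -2.076300)
  predictor → (-0.523320, -2.526705)
  k2 = (-0.918379, -2.784288)
  → (-0.527376, -2.650603)
0.350000: (-0.527376, -2.650603)
  k1 = (-0.995387, -2.933131)
  predictor → (-0.875762, -3.677199)
  k2 = (-1.167596, -3.986998)
  → (-0.905898, -3.861625)
(u(0.7), v(0.7)) ≈ (-0.9059, -3.8616)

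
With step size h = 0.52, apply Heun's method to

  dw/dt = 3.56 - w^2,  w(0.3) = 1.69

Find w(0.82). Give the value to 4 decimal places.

1.6995

Heun: k1 = f(t_n, w_n); k2 = f(t_n + h, w_n + h·k1); w_{n+1} = w_n + (h/2)·(k1 + k2).
t=0.300000, w=1.690000:
  k1 = f(0.300000, 1.690000) = 0.703900
  k2 = f(0.820000, 2.056028) = -0.667251
  w ← 1.690000 + (0.52/2)·(0.703900 + (-0.667251)) = 1.699529
w(0.82) ≈ 1.6995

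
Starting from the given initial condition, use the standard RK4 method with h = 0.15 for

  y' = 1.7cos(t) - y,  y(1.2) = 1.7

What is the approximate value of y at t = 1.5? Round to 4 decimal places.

RK4: k1 = f(t_n, y_n); k2 = f(t_n + h/2, y_n + (h/2)·k1); k3 = f(t_n + h/2, y_n + (h/2)·k2); k4 = f(t_n + h, y_n + h·k3); y_{n+1} = y_n + (h/6)·(k1 + 2k2 + 2k3 + k4).
t=1.200000, y=1.700000:
  k1 = f(1.200000, 1.700000) = -1.083992
  k2 = f(1.275000, 1.618701) = -1.123148
  k3 = f(1.275000, 1.615764) = -1.120211
  k4 = f(1.350000, 1.531968) = -1.159657
  y ← 1.700000 + (0.15/6)·(k1 + 2k2 + 2k3 + k4) = 1.531741
t=1.350000, y=1.531741:
  k1 = f(1.350000, 1.531741) = -1.159429
  k2 = f(1.425000, 1.444784) = -1.197807
  k3 = f(1.425000, 1.441905) = -1.194929
  k4 = f(1.500000, 1.352502) = -1.232248
  y ← 1.531741 + (0.15/6)·(k1 + 2k2 + 2k3 + k4) = 1.352312
y(1.5) ≈ 1.3523

1.3523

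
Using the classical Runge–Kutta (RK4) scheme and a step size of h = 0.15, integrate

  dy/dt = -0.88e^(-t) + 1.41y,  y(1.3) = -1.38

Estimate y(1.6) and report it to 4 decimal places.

-2.1848

RK4: k1 = f(t_n, y_n); k2 = f(t_n + h/2, y_n + (h/2)·k1); k3 = f(t_n + h/2, y_n + (h/2)·k2); k4 = f(t_n + h, y_n + h·k3); y_{n+1} = y_n + (h/6)·(k1 + 2k2 + 2k3 + k4).
t=1.300000, y=-1.380000:
  k1 = f(1.300000, -1.380000) = -2.185628
  k2 = f(1.375000, -1.543922) = -2.399429
  k3 = f(1.375000, -1.559957) = -2.422038
  k4 = f(1.450000, -1.743306) = -2.664483
  y ← -1.380000 + (0.15/6)·(k1 + 2k2 + 2k3 + k4) = -1.742326
t=1.450000, y=-1.742326:
  k1 = f(1.450000, -1.742326) = -2.663102
  k2 = f(1.525000, -1.942059) = -2.929809
  k3 = f(1.525000, -1.962062) = -2.958014
  k4 = f(1.600000, -2.186028) = -3.259969
  y ← -1.742326 + (0.15/6)·(k1 + 2k2 + 2k3 + k4) = -2.184794
y(1.6) ≈ -2.1848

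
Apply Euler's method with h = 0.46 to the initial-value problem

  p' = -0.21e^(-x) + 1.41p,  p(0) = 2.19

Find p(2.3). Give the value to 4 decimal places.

Euler: p_{n+1} = p_n + h·f(x_n, p_n).
x=0.000000, p=2.190000: f=2.877900 → p ← 2.190000 + 0.46·2.877900 = 3.513834
x=0.460000, p=3.513834: f=4.821936 → p ← 3.513834 + 0.46·4.821936 = 5.731925
x=0.920000, p=5.731925: f=7.998325 → p ← 5.731925 + 0.46·7.998325 = 9.411154
x=1.380000, p=9.411154: f=13.216896 → p ← 9.411154 + 0.46·13.216896 = 15.490926
x=1.840000, p=15.490926: f=21.808854 → p ← 15.490926 + 0.46·21.808854 = 25.522999
p(2.3) ≈ 25.5230

25.5230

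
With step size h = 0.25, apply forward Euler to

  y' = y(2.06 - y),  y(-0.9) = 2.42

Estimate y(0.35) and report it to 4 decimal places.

2.0669

Euler: y_{n+1} = y_n + h·f(s_n, y_n).
s=-0.900000, y=2.420000: f=-0.871200 → y ← 2.420000 + 0.25·(-0.871200) = 2.202200
s=-0.650000, y=2.202200: f=-0.313153 → y ← 2.202200 + 0.25·(-0.313153) = 2.123912
s=-0.400000, y=2.123912: f=-0.135743 → y ← 2.123912 + 0.25·(-0.135743) = 2.089976
s=-0.150000, y=2.089976: f=-0.062649 → y ← 2.089976 + 0.25·(-0.062649) = 2.074314
s=0.100000, y=2.074314: f=-0.029691 → y ← 2.074314 + 0.25·(-0.029691) = 2.066891
y(0.35) ≈ 2.0669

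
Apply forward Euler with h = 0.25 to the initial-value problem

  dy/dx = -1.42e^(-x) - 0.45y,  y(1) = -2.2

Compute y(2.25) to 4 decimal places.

Euler: y_{n+1} = y_n + h·f(x_n, y_n).
x=1.000000, y=-2.200000: f=0.467611 → y ← -2.200000 + 0.25·0.467611 = -2.083097
x=1.250000, y=-2.083097: f=0.530557 → y ← -2.083097 + 0.25·0.530557 = -1.950458
x=1.500000, y=-1.950458: f=0.560861 → y ← -1.950458 + 0.25·0.560861 = -1.810243
x=1.750000, y=-1.810243: f=0.567850 → y ← -1.810243 + 0.25·0.567850 = -1.668280
x=2.000000, y=-1.668280: f=0.558550 → y ← -1.668280 + 0.25·0.558550 = -1.528643
y(2.25) ≈ -1.5286

-1.5286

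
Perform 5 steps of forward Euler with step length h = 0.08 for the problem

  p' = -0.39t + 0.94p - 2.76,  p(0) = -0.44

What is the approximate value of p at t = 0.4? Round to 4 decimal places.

-1.9422

Euler: p_{n+1} = p_n + h·f(t_n, p_n).
t=0.000000, p=-0.440000: f=-3.173600 → p ← -0.440000 + 0.08·(-3.173600) = -0.693888
t=0.080000, p=-0.693888: f=-3.443455 → p ← -0.693888 + 0.08·(-3.443455) = -0.969364
t=0.160000, p=-0.969364: f=-3.733603 → p ← -0.969364 + 0.08·(-3.733603) = -1.268053
t=0.240000, p=-1.268053: f=-4.045569 → p ← -1.268053 + 0.08·(-4.045569) = -1.591698
t=0.320000, p=-1.591698: f=-4.380996 → p ← -1.591698 + 0.08·(-4.380996) = -1.942178
p(0.4) ≈ -1.9422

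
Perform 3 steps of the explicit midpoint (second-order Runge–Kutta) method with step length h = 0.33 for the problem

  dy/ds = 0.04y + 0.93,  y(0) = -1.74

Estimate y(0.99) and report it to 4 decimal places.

Midpoint: k1 = f(s_n, y_n); k2 = f(s_n + h/2, y_n + (h/2)·k1); y_{n+1} = y_n + h·k2.
s=0.000000, y=-1.740000:
  k1 = f(0.000000, -1.740000) = 0.860400
  k2 = f(0.165000, -1.598034) = 0.866079
  y ← -1.740000 + 0.33·0.866079 = -1.454194
s=0.330000, y=-1.454194:
  k1 = f(0.330000, -1.454194) = 0.871832
  k2 = f(0.495000, -1.310342) = 0.877586
  y ← -1.454194 + 0.33·0.877586 = -1.164591
s=0.660000, y=-1.164591:
  k1 = f(0.660000, -1.164591) = 0.883416
  k2 = f(0.825000, -1.018827) = 0.889247
  y ← -1.164591 + 0.33·0.889247 = -0.871139
y(0.99) ≈ -0.8711

-0.8711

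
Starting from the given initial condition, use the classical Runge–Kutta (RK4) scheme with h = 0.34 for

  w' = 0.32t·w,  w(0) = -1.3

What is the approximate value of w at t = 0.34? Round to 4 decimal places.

RK4: k1 = f(t_n, w_n); k2 = f(t_n + h/2, w_n + (h/2)·k1); k3 = f(t_n + h/2, w_n + (h/2)·k2); k4 = f(t_n + h, w_n + h·k3); w_{n+1} = w_n + (h/6)·(k1 + 2k2 + 2k3 + k4).
t=0.000000, w=-1.300000:
  k1 = f(0.000000, -1.300000) = 0.000000
  k2 = f(0.170000, -1.300000) = -0.070720
  k3 = f(0.170000, -1.312022) = -0.071374
  k4 = f(0.340000, -1.324267) = -0.144080
  w ← -1.300000 + (0.34/6)·(k1 + 2k2 + 2k3 + k4) = -1.324269
w(0.34) ≈ -1.3243

-1.3243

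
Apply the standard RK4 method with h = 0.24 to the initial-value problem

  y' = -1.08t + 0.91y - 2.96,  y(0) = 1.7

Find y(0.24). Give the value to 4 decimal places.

1.2875

RK4: k1 = f(t_n, y_n); k2 = f(t_n + h/2, y_n + (h/2)·k1); k3 = f(t_n + h/2, y_n + (h/2)·k2); k4 = f(t_n + h, y_n + h·k3); y_{n+1} = y_n + (h/6)·(k1 + 2k2 + 2k3 + k4).
t=0.000000, y=1.700000:
  k1 = f(0.000000, 1.700000) = -1.413000
  k2 = f(0.120000, 1.530440) = -1.696900
  k3 = f(0.120000, 1.496372) = -1.727901
  k4 = f(0.240000, 1.285304) = -2.049574
  y ← 1.700000 + (0.24/6)·(k1 + 2k2 + 2k3 + k4) = 1.287513
y(0.24) ≈ 1.2875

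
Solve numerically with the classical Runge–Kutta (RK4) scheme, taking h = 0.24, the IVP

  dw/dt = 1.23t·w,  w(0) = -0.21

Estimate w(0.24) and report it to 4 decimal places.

RK4: k1 = f(t_n, w_n); k2 = f(t_n + h/2, w_n + (h/2)·k1); k3 = f(t_n + h/2, w_n + (h/2)·k2); k4 = f(t_n + h, w_n + h·k3); w_{n+1} = w_n + (h/6)·(k1 + 2k2 + 2k3 + k4).
t=0.000000, w=-0.210000:
  k1 = f(0.000000, -0.210000) = 0.000000
  k2 = f(0.120000, -0.210000) = -0.030996
  k3 = f(0.120000, -0.213720) = -0.031545
  k4 = f(0.240000, -0.217571) = -0.064227
  w ← -0.210000 + (0.24/6)·(k1 + 2k2 + 2k3 + k4) = -0.217572
w(0.24) ≈ -0.2176

-0.2176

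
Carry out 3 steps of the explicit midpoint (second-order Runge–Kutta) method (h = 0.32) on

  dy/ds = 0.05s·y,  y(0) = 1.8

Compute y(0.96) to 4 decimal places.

1.8419

Midpoint: k1 = f(s_n, y_n); k2 = f(s_n + h/2, y_n + (h/2)·k1); y_{n+1} = y_n + h·k2.
s=0.000000, y=1.800000:
  k1 = f(0.000000, 1.800000) = 0.000000
  k2 = f(0.160000, 1.800000) = 0.014400
  y ← 1.800000 + 0.32·0.014400 = 1.804608
s=0.320000, y=1.804608:
  k1 = f(0.320000, 1.804608) = 0.028874
  k2 = f(0.480000, 1.809228) = 0.043421
  y ← 1.804608 + 0.32·0.043421 = 1.818503
s=0.640000, y=1.818503:
  k1 = f(0.640000, 1.818503) = 0.058192
  k2 = f(0.800000, 1.827814) = 0.073113
  y ← 1.818503 + 0.32·0.073113 = 1.841899
y(0.96) ≈ 1.8419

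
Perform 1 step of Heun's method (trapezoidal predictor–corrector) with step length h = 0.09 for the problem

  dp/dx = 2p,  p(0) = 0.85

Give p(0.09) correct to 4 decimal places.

1.0168

Heun: k1 = f(x_n, p_n); k2 = f(x_n + h, p_n + h·k1); p_{n+1} = p_n + (h/2)·(k1 + k2).
x=0.000000, p=0.850000:
  k1 = f(0.000000, 0.850000) = 1.700000
  k2 = f(0.090000, 1.003000) = 2.006000
  p ← 0.850000 + (0.09/2)·(1.700000 + 2.006000) = 1.016770
p(0.09) ≈ 1.0168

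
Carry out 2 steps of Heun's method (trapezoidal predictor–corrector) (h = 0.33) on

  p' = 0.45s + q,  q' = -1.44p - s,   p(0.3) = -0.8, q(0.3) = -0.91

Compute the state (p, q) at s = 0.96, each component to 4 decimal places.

-1.0293, -0.3903

Heun on (p,q): k1 = f(s_n, state_n); k2 = f(s_n + h, state_n + h·k1); state_{n+1} = state_n + (h/2)·(k1 + k2).
0.300000: (-0.800000, -0.910000)
  k1 = (-0.775000, 0.852000)
  predictor → (-1.055750, -0.628840)
  k2 = (-0.345340, 0.890280)
  → (-0.984856, -0.622524)
0.630000: (-0.984856, -0.622524)
  k1 = (-0.339024, 0.788193)
  predictor → (-1.096734, -0.362420)
  k2 = (0.069580, 0.619297)
  → (-1.029314, -0.390288)
(p(0.96), q(0.96)) ≈ (-1.0293, -0.3903)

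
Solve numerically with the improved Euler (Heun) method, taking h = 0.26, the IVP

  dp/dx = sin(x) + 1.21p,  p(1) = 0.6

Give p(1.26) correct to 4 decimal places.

Heun: k1 = f(x_n, p_n); k2 = f(x_n + h, p_n + h·k1); p_{n+1} = p_n + (h/2)·(k1 + k2).
x=1.000000, p=0.600000:
  k1 = f(1.000000, 0.600000) = 1.567471
  k2 = f(1.260000, 1.007542) = 2.171217
  p ← 0.600000 + (0.26/2)·(1.567471 + 2.171217) = 1.086029
p(1.26) ≈ 1.0860

1.0860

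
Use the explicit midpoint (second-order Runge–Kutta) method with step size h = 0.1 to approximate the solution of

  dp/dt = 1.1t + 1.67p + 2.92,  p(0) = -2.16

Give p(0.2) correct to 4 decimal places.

Midpoint: k1 = f(t_n, p_n); k2 = f(t_n + h/2, p_n + (h/2)·k1); p_{n+1} = p_n + h·k2.
t=0.000000, p=-2.160000:
  k1 = f(0.000000, -2.160000) = -0.687200
  k2 = f(0.050000, -2.194360) = -0.689581
  p ← -2.160000 + 0.1·(-0.689581) = -2.228958
t=0.100000, p=-2.228958:
  k1 = f(0.100000, -2.228958) = -0.692360
  k2 = f(0.150000, -2.263576) = -0.695172
  p ← -2.228958 + 0.1·(-0.695172) = -2.298475
p(0.2) ≈ -2.2985

-2.2985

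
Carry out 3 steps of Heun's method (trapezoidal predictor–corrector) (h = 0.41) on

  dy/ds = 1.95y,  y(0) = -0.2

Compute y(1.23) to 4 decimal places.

-1.9032

Heun: k1 = f(s_n, y_n); k2 = f(s_n + h, y_n + h·k1); y_{n+1} = y_n + (h/2)·(k1 + k2).
s=0.000000, y=-0.200000:
  k1 = f(0.000000, -0.200000) = -0.390000
  k2 = f(0.410000, -0.359900) = -0.701805
  y ← -0.200000 + (0.41/2)·(-0.390000 + (-0.701805)) = -0.423820
s=0.410000, y=-0.423820:
  k1 = f(0.410000, -0.423820) = -0.826449
  k2 = f(0.820000, -0.762664) = -1.487195
  y ← -0.423820 + (0.41/2)·(-0.826449 + (-1.487195)) = -0.898117
s=0.820000, y=-0.898117:
  k1 = f(0.820000, -0.898117) = -1.751328
  k2 = f(1.230000, -1.616162) = -3.151515
  y ← -0.898117 + (0.41/2)·(-1.751328 + (-3.151515)) = -1.903200
y(1.23) ≈ -1.9032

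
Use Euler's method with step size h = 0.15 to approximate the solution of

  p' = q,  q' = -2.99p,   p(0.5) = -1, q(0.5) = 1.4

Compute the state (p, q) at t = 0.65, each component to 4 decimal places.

-0.7900, 1.8485

Euler on (p,q): p_{n+1} = p_n + h·p', q_{n+1} = q_n + h·q'.
0.500000: (-1.000000, 1.400000); f=(1.400000, 2.990000) → (-0.790000, 1.848500)
(p(0.65), q(0.65)) ≈ (-0.7900, 1.8485)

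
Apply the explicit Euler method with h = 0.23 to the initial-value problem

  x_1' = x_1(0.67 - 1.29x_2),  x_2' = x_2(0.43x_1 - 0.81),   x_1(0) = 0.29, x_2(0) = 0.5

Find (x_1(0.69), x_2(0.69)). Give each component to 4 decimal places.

0.3148, 0.2993

Euler on (x_1,x_2): x_1_{n+1} = x_1_n + h·x_1', x_2_{n+1} = x_2_n + h·x_2'.
0.000000: (0.290000, 0.500000); f=(0.007250, -0.342650) → (0.291667, 0.421191)
0.230000: (0.291667, 0.421191); f=(0.036944, -0.288340) → (0.300165, 0.354872)
0.460000: (0.300165, 0.354872); f=(0.063699, -0.241643) → (0.314815, 0.299294)
(x_1(0.69), x_2(0.69)) ≈ (0.3148, 0.2993)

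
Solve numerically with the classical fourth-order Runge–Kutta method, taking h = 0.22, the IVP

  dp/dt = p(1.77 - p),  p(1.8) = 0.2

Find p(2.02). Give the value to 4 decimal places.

0.2801

RK4: k1 = f(t_n, p_n); k2 = f(t_n + h/2, p_n + (h/2)·k1); k3 = f(t_n + h/2, p_n + (h/2)·k2); k4 = f(t_n + h, p_n + h·k3); p_{n+1} = p_n + (h/6)·(k1 + 2k2 + 2k3 + k4).
t=1.800000, p=0.200000:
  k1 = f(1.800000, 0.200000) = 0.314000
  k2 = f(1.910000, 0.234540) = 0.360127
  k3 = f(1.910000, 0.239614) = 0.366702
  k4 = f(2.020000, 0.280674) = 0.418016
  p ← 0.200000 + (0.22/6)·(k1 + 2k2 + 2k3 + k4) = 0.280141
p(2.02) ≈ 0.2801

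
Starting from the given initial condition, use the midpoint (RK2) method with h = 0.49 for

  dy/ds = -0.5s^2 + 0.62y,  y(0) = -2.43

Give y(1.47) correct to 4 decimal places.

Midpoint: k1 = f(s_n, y_n); k2 = f(s_n + h/2, y_n + (h/2)·k1); y_{n+1} = y_n + h·k2.
s=0.000000, y=-2.430000:
  k1 = f(0.000000, -2.430000) = -1.506600
  k2 = f(0.245000, -2.799117) = -1.765465
  y ← -2.430000 + 0.49·(-1.765465) = -3.295078
s=0.490000, y=-3.295078:
  k1 = f(0.490000, -3.295078) = -2.162998
  k2 = f(0.735000, -3.825012) = -2.641620
  y ← -3.295078 + 0.49·(-2.641620) = -4.589472
s=0.980000, y=-4.589472:
  k1 = f(0.980000, -4.589472) = -3.325673
  k2 = f(1.225000, -5.404262) = -4.100955
  y ← -4.589472 + 0.49·(-4.100955) = -6.598940
y(1.47) ≈ -6.5989

-6.5989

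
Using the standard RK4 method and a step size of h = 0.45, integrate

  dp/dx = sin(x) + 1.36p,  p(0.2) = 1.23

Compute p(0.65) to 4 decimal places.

2.5077

RK4: k1 = f(x_n, p_n); k2 = f(x_n + h/2, p_n + (h/2)·k1); k3 = f(x_n + h/2, p_n + (h/2)·k2); k4 = f(x_n + h, p_n + h·k3); p_{n+1} = p_n + (h/6)·(k1 + 2k2 + 2k3 + k4).
x=0.200000, p=1.230000:
  k1 = f(0.200000, 1.230000) = 1.871469
  k2 = f(0.425000, 1.651081) = 2.657790
  k3 = f(0.425000, 1.828003) = 2.898405
  k4 = f(0.650000, 2.534282) = 4.051810
  p ← 1.230000 + (0.45/6)·(k1 + 2k2 + 2k3 + k4) = 2.507675
p(0.65) ≈ 2.5077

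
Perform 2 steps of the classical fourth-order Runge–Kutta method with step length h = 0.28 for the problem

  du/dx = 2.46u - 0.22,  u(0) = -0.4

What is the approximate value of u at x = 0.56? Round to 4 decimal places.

RK4: k1 = f(x_n, u_n); k2 = f(x_n + h/2, u_n + (h/2)·k1); k3 = f(x_n + h/2, u_n + (h/2)·k2); k4 = f(x_n + h, u_n + h·k3); u_{n+1} = u_n + (h/6)·(k1 + 2k2 + 2k3 + k4).
x=0.000000, u=-0.400000:
  k1 = f(0.000000, -0.400000) = -1.204000
  k2 = f(0.140000, -0.568560) = -1.618658
  k3 = f(0.140000, -0.626612) = -1.761466
  k4 = f(0.280000, -0.893210) = -2.417298
  u ← -0.400000 + (0.28/6)·(k1 + 2k2 + 2k3 + k4) = -0.884472
x=0.280000, u=-0.884472:
  k1 = f(0.280000, -0.884472) = -2.395801
  k2 = f(0.420000, -1.219884) = -3.220915
  k3 = f(0.420000, -1.335400) = -3.505084
  k4 = f(0.560000, -1.865896) = -4.810103
  u ← -0.884472 + (0.28/6)·(k1 + 2k2 + 2k3 + k4) = -1.848508
u(0.56) ≈ -1.8485

-1.8485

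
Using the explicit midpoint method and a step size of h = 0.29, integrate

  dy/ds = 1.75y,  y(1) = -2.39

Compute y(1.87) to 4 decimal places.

-10.4705

Midpoint: k1 = f(s_n, y_n); k2 = f(s_n + h/2, y_n + (h/2)·k1); y_{n+1} = y_n + h·k2.
s=1.000000, y=-2.390000:
  k1 = f(1.000000, -2.390000) = -4.182500
  k2 = f(1.145000, -2.996463) = -5.243809
  y ← -2.390000 + 0.29·(-5.243809) = -3.910705
s=1.290000, y=-3.910705:
  k1 = f(1.290000, -3.910705) = -6.843733
  k2 = f(1.435000, -4.903046) = -8.580331
  y ← -3.910705 + 0.29·(-8.580331) = -6.399001
s=1.580000, y=-6.399001:
  k1 = f(1.580000, -6.399001) = -11.198251
  k2 = f(1.725000, -8.022747) = -14.039807
  y ← -6.399001 + 0.29·(-14.039807) = -10.470545
y(1.87) ≈ -10.4705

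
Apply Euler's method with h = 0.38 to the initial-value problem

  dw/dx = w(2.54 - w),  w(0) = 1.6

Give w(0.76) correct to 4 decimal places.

2.4756

Euler: w_{n+1} = w_n + h·f(x_n, w_n).
x=0.000000, w=1.600000: f=1.504000 → w ← 1.600000 + 0.38·1.504000 = 2.171520
x=0.380000, w=2.171520: f=0.800162 → w ← 2.171520 + 0.38·0.800162 = 2.475581
w(0.76) ≈ 2.4756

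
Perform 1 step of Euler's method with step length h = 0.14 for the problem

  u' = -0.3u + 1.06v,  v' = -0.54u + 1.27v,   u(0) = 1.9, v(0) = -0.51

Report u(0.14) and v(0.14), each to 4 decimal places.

1.7445, -0.7443

Euler on (u,v): u_{n+1} = u_n + h·u', v_{n+1} = v_n + h·v'.
0.000000: (1.900000, -0.510000); f=(-1.110600, -1.673700) → (1.744516, -0.744318)
(u(0.14), v(0.14)) ≈ (1.7445, -0.7443)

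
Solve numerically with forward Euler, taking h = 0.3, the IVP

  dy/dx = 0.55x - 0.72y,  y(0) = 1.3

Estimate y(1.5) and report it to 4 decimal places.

Euler: y_{n+1} = y_n + h·f(x_n, y_n).
x=0.000000, y=1.300000: f=-0.936000 → y ← 1.300000 + 0.3·(-0.936000) = 1.019200
x=0.300000, y=1.019200: f=-0.568824 → y ← 1.019200 + 0.3·(-0.568824) = 0.848553
x=0.600000, y=0.848553: f=-0.280958 → y ← 0.848553 + 0.3·(-0.280958) = 0.764265
x=0.900000, y=0.764265: f=-0.055271 → y ← 0.764265 + 0.3·(-0.055271) = 0.747684
x=1.200000, y=0.747684: f=0.121667 → y ← 0.747684 + 0.3·0.121667 = 0.784184
y(1.5) ≈ 0.7842

0.7842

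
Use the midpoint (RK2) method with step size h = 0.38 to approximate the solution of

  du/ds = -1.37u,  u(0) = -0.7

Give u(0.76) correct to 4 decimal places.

Midpoint: k1 = f(s_n, u_n); k2 = f(s_n + h/2, u_n + (h/2)·k1); u_{n+1} = u_n + h·k2.
s=0.000000, u=-0.700000:
  k1 = f(0.000000, -0.700000) = 0.959000
  k2 = f(0.190000, -0.517790) = 0.709372
  u ← -0.700000 + 0.38·0.709372 = -0.430439
s=0.380000, u=-0.430439:
  k1 = f(0.380000, -0.430439) = 0.589701
  k2 = f(0.570000, -0.318395) = 0.436202
  u ← -0.430439 + 0.38·0.436202 = -0.264682
u(0.76) ≈ -0.2647

-0.2647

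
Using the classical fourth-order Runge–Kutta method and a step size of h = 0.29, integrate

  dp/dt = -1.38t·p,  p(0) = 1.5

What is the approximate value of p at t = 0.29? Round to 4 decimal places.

1.4154

RK4: k1 = f(t_n, p_n); k2 = f(t_n + h/2, p_n + (h/2)·k1); k3 = f(t_n + h/2, p_n + (h/2)·k2); k4 = f(t_n + h, p_n + h·k3); p_{n+1} = p_n + (h/6)·(k1 + 2k2 + 2k3 + k4).
t=0.000000, p=1.500000:
  k1 = f(0.000000, 1.500000) = 0.000000
  k2 = f(0.145000, 1.500000) = -0.300150
  k3 = f(0.145000, 1.456478) = -0.291441
  k4 = f(0.290000, 1.415482) = -0.566476
  p ← 1.500000 + (0.29/6)·(k1 + 2k2 + 2k3 + k4) = 1.415433
p(0.29) ≈ 1.4154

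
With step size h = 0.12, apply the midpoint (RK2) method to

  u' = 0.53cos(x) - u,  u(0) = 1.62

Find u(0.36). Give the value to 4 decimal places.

1.2875

Midpoint: k1 = f(x_n, u_n); k2 = f(x_n + h/2, u_n + (h/2)·k1); u_{n+1} = u_n + h·k2.
x=0.000000, u=1.620000:
  k1 = f(0.000000, 1.620000) = -1.090000
  k2 = f(0.060000, 1.554600) = -1.025554
  u ← 1.620000 + 0.12·(-1.025554) = 1.496934
x=0.120000, u=1.496934:
  k1 = f(0.120000, 1.496934) = -0.970745
  k2 = f(0.180000, 1.438689) = -0.917252
  u ← 1.496934 + 0.12·(-0.917252) = 1.386863
x=0.240000, u=1.386863:
  k1 = f(0.240000, 1.386863) = -0.872054
  k2 = f(0.300000, 1.334540) = -0.828212
  u ← 1.386863 + 0.12·(-0.828212) = 1.287478
u(0.36) ≈ 1.2875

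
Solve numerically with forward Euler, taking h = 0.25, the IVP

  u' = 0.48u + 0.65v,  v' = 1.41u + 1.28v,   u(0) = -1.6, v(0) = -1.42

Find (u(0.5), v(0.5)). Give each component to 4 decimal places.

-2.6617, -3.9317

Euler on (u,v): u_{n+1} = u_n + h·u', v_{n+1} = v_n + h·v'.
0.000000: (-1.600000, -1.420000); f=(-1.691000, -4.073600) → (-2.022750, -2.438400)
0.250000: (-2.022750, -2.438400); f=(-2.555880, -5.973229) → (-2.661720, -3.931707)
(u(0.5), v(0.5)) ≈ (-2.6617, -3.9317)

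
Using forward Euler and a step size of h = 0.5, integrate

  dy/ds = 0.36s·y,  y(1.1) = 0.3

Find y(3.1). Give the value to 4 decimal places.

0.9364

Euler: y_{n+1} = y_n + h·f(s_n, y_n).
s=1.100000, y=0.300000: f=0.118800 → y ← 0.300000 + 0.5·0.118800 = 0.359400
s=1.600000, y=0.359400: f=0.207014 → y ← 0.359400 + 0.5·0.207014 = 0.462907
s=2.100000, y=0.462907: f=0.349958 → y ← 0.462907 + 0.5·0.349958 = 0.637886
s=2.600000, y=0.637886: f=0.597061 → y ← 0.637886 + 0.5·0.597061 = 0.936417
y(3.1) ≈ 0.9364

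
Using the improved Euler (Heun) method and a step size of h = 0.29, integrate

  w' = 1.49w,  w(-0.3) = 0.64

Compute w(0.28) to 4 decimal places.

Heun: k1 = f(t_n, w_n); k2 = f(t_n + h, w_n + h·k1); w_{n+1} = w_n + (h/2)·(k1 + k2).
t=-0.300000, w=0.640000:
  k1 = f(-0.300000, 0.640000) = 0.953600
  k2 = f(-0.010000, 0.916544) = 1.365651
  w ← 0.640000 + (0.29/2)·(0.953600 + 1.365651) = 0.976291
t=-0.010000, w=0.976291:
  k1 = f(-0.010000, 0.976291) = 1.454674
  k2 = f(0.280000, 1.398147) = 2.083239
  w ← 0.976291 + (0.29/2)·(1.454674 + 2.083239) = 1.489289
w(0.28) ≈ 1.4893

1.4893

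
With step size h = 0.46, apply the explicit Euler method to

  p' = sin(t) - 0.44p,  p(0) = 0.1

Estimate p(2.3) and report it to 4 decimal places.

1.1724

Euler: p_{n+1} = p_n + h·f(t_n, p_n).
t=0.000000, p=0.100000: f=-0.044000 → p ← 0.100000 + 0.46·(-0.044000) = 0.079760
t=0.460000, p=0.079760: f=0.408854 → p ← 0.079760 + 0.46·0.408854 = 0.267833
t=0.920000, p=0.267833: f=0.677755 → p ← 0.267833 + 0.46·0.677755 = 0.579600
t=1.380000, p=0.579600: f=0.726829 → p ← 0.579600 + 0.46·0.726829 = 0.913942
t=1.840000, p=0.913942: f=0.561849 → p ← 0.913942 + 0.46·0.561849 = 1.172392
p(2.3) ≈ 1.1724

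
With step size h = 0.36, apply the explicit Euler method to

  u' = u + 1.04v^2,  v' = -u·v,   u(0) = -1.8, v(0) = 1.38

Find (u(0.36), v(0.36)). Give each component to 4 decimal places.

-1.7350, 2.2742

Euler on (u,v): u_{n+1} = u_n + h·u', v_{n+1} = v_n + h·v'.
0.000000: (-1.800000, 1.380000); f=(0.180576, 2.484000) → (-1.734993, 2.274240)
(u(0.36), v(0.36)) ≈ (-1.7350, 2.2742)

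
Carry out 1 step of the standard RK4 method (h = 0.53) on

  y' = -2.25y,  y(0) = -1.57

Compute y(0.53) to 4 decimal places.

RK4: k1 = f(x_n, y_n); k2 = f(x_n + h/2, y_n + (h/2)·k1); k3 = f(x_n + h/2, y_n + (h/2)·k2); k4 = f(x_n + h, y_n + h·k3); y_{n+1} = y_n + (h/6)·(k1 + 2k2 + 2k3 + k4).
x=0.000000, y=-1.570000:
  k1 = f(0.000000, -1.570000) = 3.532500
  k2 = f(0.265000, -0.633887) = 1.426247
  k3 = f(0.265000, -1.192045) = 2.682100
  k4 = f(0.530000, -0.148487) = 0.334095
  y ← -1.570000 + (0.53/6)·(k1 + 2k2 + 2k3 + k4) = -0.502643
y(0.53) ≈ -0.5026

-0.5026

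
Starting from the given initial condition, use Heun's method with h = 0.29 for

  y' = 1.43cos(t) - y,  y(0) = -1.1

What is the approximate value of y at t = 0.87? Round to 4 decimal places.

Heun: k1 = f(t_n, y_n); k2 = f(t_n + h, y_n + h·k1); y_{n+1} = y_n + (h/2)·(k1 + k2).
t=0.000000, y=-1.100000:
  k1 = f(0.000000, -1.100000) = 2.530000
  k2 = f(0.290000, -0.366300) = 1.736589
  y ← -1.100000 + (0.29/2)·(2.530000 + 1.736589) = -0.481345
t=0.290000, y=-0.481345:
  k1 = f(0.290000, -0.481345) = 1.851633
  k2 = f(0.580000, 0.055629) = 1.140513
  y ← -0.481345 + (0.29/2)·(1.851633 + 1.140513) = -0.047483
t=0.580000, y=-0.047483:
  k1 = f(0.580000, -0.047483) = 1.243625
  k2 = f(0.870000, 0.313168) = 0.608934
  y ← -0.047483 + (0.29/2)·(1.243625 + 0.608934) = 0.221138
y(0.87) ≈ 0.2211

0.2211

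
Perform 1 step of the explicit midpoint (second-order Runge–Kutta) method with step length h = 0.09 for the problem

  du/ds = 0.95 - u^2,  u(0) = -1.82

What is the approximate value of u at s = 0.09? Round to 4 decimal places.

Midpoint: k1 = f(s_n, u_n); k2 = f(s_n + h/2, u_n + (h/2)·k1); u_{n+1} = u_n + h·k2.
s=0.000000, u=-1.820000:
  k1 = f(0.000000, -1.820000) = -2.362400
  k2 = f(0.045000, -1.926308) = -2.760663
  u ← -1.820000 + 0.09·(-2.760663) = -2.068460
u(0.09) ≈ -2.0685

-2.0685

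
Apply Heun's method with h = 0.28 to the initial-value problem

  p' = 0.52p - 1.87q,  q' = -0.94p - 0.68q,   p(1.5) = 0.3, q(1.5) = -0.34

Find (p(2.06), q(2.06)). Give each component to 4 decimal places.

Heun on (p,q): k1 = f(t_n, state_n); k2 = f(t_n + h, state_n + h·k1); state_{n+1} = state_n + (h/2)·(k1 + k2).
1.500000: (0.300000, -0.340000)
  k1 = (0.791800, -0.050800)
  predictor → (0.521704, -0.354224)
  k2 = (0.933685, -0.249529)
  → (0.541568, -0.382046)
1.780000: (0.541568, -0.382046)
  k1 = (0.996042, -0.249282)
  predictor → (0.820460, -0.451845)
  k2 = (1.271589, -0.463977)
  → (0.859036, -0.481902)
(p(2.06), q(2.06)) ≈ (0.8590, -0.4819)

0.8590, -0.4819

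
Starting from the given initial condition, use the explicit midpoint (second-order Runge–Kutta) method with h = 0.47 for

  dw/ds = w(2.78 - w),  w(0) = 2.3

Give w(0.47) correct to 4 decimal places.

2.5653

Midpoint: k1 = f(s_n, w_n); k2 = f(s_n + h/2, w_n + (h/2)·k1); w_{n+1} = w_n + h·k2.
s=0.000000, w=2.300000:
  k1 = f(0.000000, 2.300000) = 1.104000
  k2 = f(0.235000, 2.559440) = 0.564510
  w ← 2.300000 + 0.47·0.564510 = 2.565320
w(0.47) ≈ 2.5653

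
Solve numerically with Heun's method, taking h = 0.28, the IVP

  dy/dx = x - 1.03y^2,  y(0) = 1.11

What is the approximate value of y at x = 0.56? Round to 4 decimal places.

Heun: k1 = f(x_n, y_n); k2 = f(x_n + h, y_n + h·k1); y_{n+1} = y_n + (h/2)·(k1 + k2).
x=0.000000, y=1.110000:
  k1 = f(0.000000, 1.110000) = -1.269063
  k2 = f(0.280000, 0.754662) = -0.306601
  y ← 1.110000 + (0.28/2)·(-1.269063 + (-0.306601)) = 0.889407
x=0.280000, y=0.889407:
  k1 = f(0.280000, 0.889407) = -0.534776
  k2 = f(0.560000, 0.739670) = -0.003525
  y ← 0.889407 + (0.28/2)·(-0.534776 + (-0.003525)) = 0.814045
y(0.56) ≈ 0.8140

0.8140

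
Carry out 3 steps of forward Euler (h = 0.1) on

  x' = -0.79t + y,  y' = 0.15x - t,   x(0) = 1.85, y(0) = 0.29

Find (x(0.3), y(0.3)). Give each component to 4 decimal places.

1.9207, 0.3445

Euler on (x,y): x_{n+1} = x_n + h·x', y_{n+1} = y_n + h·y'.
0.000000: (1.850000, 0.290000); f=(0.290000, 0.277500) → (1.879000, 0.317750)
0.100000: (1.879000, 0.317750); f=(0.238750, 0.181850) → (1.902875, 0.335935)
0.200000: (1.902875, 0.335935); f=(0.177935, 0.085431) → (1.920669, 0.344478)
(x(0.3), y(0.3)) ≈ (1.9207, 0.3445)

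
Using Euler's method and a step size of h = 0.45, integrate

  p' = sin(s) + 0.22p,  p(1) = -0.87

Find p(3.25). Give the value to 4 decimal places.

Euler: p_{n+1} = p_n + h·f(s_n, p_n).
s=1.000000, p=-0.870000: f=0.650071 → p ← -0.870000 + 0.45·0.650071 = -0.577468
s=1.450000, p=-0.577468: f=0.865670 → p ← -0.577468 + 0.45·0.865670 = -0.187917
s=1.900000, p=-0.187917: f=0.904958 → p ← -0.187917 + 0.45·0.904958 = 0.219315
s=2.350000, p=0.219315: f=0.759723 → p ← 0.219315 + 0.45·0.759723 = 0.561190
s=2.800000, p=0.561190: f=0.458450 → p ← 0.561190 + 0.45·0.458450 = 0.767492
p(3.25) ≈ 0.7675

0.7675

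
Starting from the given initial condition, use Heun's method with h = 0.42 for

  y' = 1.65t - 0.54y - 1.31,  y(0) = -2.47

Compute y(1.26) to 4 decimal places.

-1.3714

Heun: k1 = f(t_n, y_n); k2 = f(t_n + h, y_n + h·k1); y_{n+1} = y_n + (h/2)·(k1 + k2).
t=0.000000, y=-2.470000:
  k1 = f(0.000000, -2.470000) = 0.023800
  k2 = f(0.420000, -2.460004) = 0.711402
  y ← -2.470000 + (0.42/2)·(0.023800 + 0.711402) = -2.315608
t=0.420000, y=-2.315608:
  k1 = f(0.420000, -2.315608) = 0.633428
  k2 = f(0.840000, -2.049568) = 1.182767
  y ← -2.315608 + (0.42/2)·(0.633428 + 1.182767) = -1.934207
t=0.840000, y=-1.934207:
  k1 = f(0.840000, -1.934207) = 1.120472
  k2 = f(1.260000, -1.463609) = 1.559349
  y ← -1.934207 + (0.42/2)·(1.120472 + 1.559349) = -1.371444
y(1.26) ≈ -1.3714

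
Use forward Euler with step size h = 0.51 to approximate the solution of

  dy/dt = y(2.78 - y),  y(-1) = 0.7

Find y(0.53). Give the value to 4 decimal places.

Euler: y_{n+1} = y_n + h·f(t_n, y_n).
t=-1.000000, y=0.700000: f=1.456000 → y ← 0.700000 + 0.51·1.456000 = 1.442560
t=-0.490000, y=1.442560: f=1.929337 → y ← 1.442560 + 0.51·1.929337 = 2.426522
t=0.020000, y=2.426522: f=0.857722 → y ← 2.426522 + 0.51·0.857722 = 2.863960
y(0.53) ≈ 2.8640

2.8640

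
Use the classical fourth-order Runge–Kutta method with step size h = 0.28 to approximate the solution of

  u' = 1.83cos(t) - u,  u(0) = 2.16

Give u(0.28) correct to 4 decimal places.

RK4: k1 = f(t_n, u_n); k2 = f(t_n + h/2, u_n + (h/2)·k1); k3 = f(t_n + h/2, u_n + (h/2)·k2); k4 = f(t_n + h, u_n + h·k3); u_{n+1} = u_n + (h/6)·(k1 + 2k2 + 2k3 + k4).
t=0.000000, u=2.160000:
  k1 = f(0.000000, 2.160000) = -0.330000
  k2 = f(0.140000, 2.113800) = -0.301705
  k3 = f(0.140000, 2.117761) = -0.305666
  k4 = f(0.280000, 2.074414) = -0.315682
  u ← 2.160000 + (0.28/6)·(k1 + 2k2 + 2k3 + k4) = 2.073180
u(0.28) ≈ 2.0732

2.0732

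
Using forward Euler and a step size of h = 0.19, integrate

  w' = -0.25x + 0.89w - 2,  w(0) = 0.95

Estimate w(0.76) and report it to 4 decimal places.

-0.2366

Euler: w_{n+1} = w_n + h·f(x_n, w_n).
x=0.000000, w=0.950000: f=-1.154500 → w ← 0.950000 + 0.19·(-1.154500) = 0.730645
x=0.190000, w=0.730645: f=-1.397226 → w ← 0.730645 + 0.19·(-1.397226) = 0.465172
x=0.380000, w=0.465172: f=-1.680997 → w ← 0.465172 + 0.19·(-1.680997) = 0.145783
x=0.570000, w=0.145783: f=-2.012753 → w ← 0.145783 + 0.19·(-2.012753) = -0.236640
w(0.76) ≈ -0.2366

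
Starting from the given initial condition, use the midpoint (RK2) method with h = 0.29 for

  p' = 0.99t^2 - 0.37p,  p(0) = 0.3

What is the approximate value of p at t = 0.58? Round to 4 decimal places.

0.3006

Midpoint: k1 = f(t_n, p_n); k2 = f(t_n + h/2, p_n + (h/2)·k1); p_{n+1} = p_n + h·k2.
t=0.000000, p=0.300000:
  k1 = f(0.000000, 0.300000) = -0.111000
  k2 = f(0.145000, 0.283905) = -0.084230
  p ← 0.300000 + 0.29·(-0.084230) = 0.275573
t=0.290000, p=0.275573:
  k1 = f(0.290000, 0.275573) = -0.018703
  k2 = f(0.435000, 0.272861) = 0.086374
  p ← 0.275573 + 0.29·0.086374 = 0.300622
p(0.58) ≈ 0.3006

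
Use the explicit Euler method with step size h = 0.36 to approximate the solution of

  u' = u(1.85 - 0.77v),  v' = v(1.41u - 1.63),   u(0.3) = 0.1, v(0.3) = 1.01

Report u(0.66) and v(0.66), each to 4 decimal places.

Euler on (u,v): u_{n+1} = u_n + h·u', v_{n+1} = v_n + h·v'.
0.300000: (0.100000, 1.010000); f=(0.107230, -1.503890) → (0.138603, 0.468600)
(u(0.66), v(0.66)) ≈ (0.1386, 0.4686)

0.1386, 0.4686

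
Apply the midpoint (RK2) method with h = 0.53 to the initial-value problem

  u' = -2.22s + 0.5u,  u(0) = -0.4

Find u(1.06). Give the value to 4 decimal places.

Midpoint: k1 = f(s_n, u_n); k2 = f(s_n + h/2, u_n + (h/2)·k1); u_{n+1} = u_n + h·k2.
s=0.000000, u=-0.400000:
  k1 = f(0.000000, -0.400000) = -0.200000
  k2 = f(0.265000, -0.453000) = -0.814800
  u ← -0.400000 + 0.53·(-0.814800) = -0.831844
s=0.530000, u=-0.831844:
  k1 = f(0.530000, -0.831844) = -1.592522
  k2 = f(0.795000, -1.253862) = -2.391831
  u ← -0.831844 + 0.53·(-2.391831) = -2.099515
u(1.06) ≈ -2.0995

-2.0995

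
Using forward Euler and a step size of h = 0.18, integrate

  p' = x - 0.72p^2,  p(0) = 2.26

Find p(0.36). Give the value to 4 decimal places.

Euler: p_{n+1} = p_n + h·f(x_n, p_n).
x=0.000000, p=2.260000: f=-3.677472 → p ← 2.260000 + 0.18·(-3.677472) = 1.598055
x=0.180000, p=1.598055: f=-1.658722 → p ← 1.598055 + 0.18·(-1.658722) = 1.299485
p(0.36) ≈ 1.2995

1.2995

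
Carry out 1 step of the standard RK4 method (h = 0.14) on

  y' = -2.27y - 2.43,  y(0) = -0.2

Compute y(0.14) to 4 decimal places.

RK4: k1 = f(x_n, y_n); k2 = f(x_n + h/2, y_n + (h/2)·k1); k3 = f(x_n + h/2, y_n + (h/2)·k2); k4 = f(x_n + h, y_n + h·k3); y_{n+1} = y_n + (h/6)·(k1 + 2k2 + 2k3 + k4).
x=0.000000, y=-0.200000:
  k1 = f(0.000000, -0.200000) = -1.976000
  k2 = f(0.070000, -0.338320) = -1.662014
  k3 = f(0.070000, -0.316341) = -1.711906
  k4 = f(0.140000, -0.439667) = -1.431956
  y ← -0.200000 + (0.14/6)·(k1 + 2k2 + 2k3 + k4) = -0.436969
y(0.14) ≈ -0.4370

-0.4370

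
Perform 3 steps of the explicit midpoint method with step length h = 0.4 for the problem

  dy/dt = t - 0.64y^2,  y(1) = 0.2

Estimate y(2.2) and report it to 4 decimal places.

Midpoint: k1 = f(t_n, y_n); k2 = f(t_n + h/2, y_n + (h/2)·k1); y_{n+1} = y_n + h·k2.
t=1.000000, y=0.200000:
  k1 = f(1.000000, 0.200000) = 0.974400
  k2 = f(1.200000, 0.394880) = 1.100205
  y ← 0.200000 + 0.4·1.100205 = 0.640082
t=1.400000, y=0.640082:
  k1 = f(1.400000, 0.640082) = 1.137789
  k2 = f(1.600000, 0.867640) = 1.118209
  y ← 0.640082 + 0.4·1.118209 = 1.087365
t=1.800000, y=1.087365:
  k1 = f(1.800000, 1.087365) = 1.043287
  k2 = f(2.000000, 1.296023) = 0.925008
  y ← 1.087365 + 0.4·0.925008 = 1.457369
y(2.2) ≈ 1.4574

1.4574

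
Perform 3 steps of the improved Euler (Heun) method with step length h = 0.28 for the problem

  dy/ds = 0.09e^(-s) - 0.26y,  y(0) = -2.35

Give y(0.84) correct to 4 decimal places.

Heun: k1 = f(s_n, y_n); k2 = f(s_n + h, y_n + h·k1); y_{n+1} = y_n + (h/2)·(k1 + k2).
s=0.000000, y=-2.350000:
  k1 = f(0.000000, -2.350000) = 0.701000
  k2 = f(0.280000, -2.153720) = 0.627988
  y ← -2.350000 + (0.28/2)·(0.701000 + 0.627988) = -2.163942
s=0.280000, y=-2.163942:
  k1 = f(0.280000, -2.163942) = 0.630645
  k2 = f(0.560000, -1.987361) = 0.568123
  y ← -2.163942 + (0.28/2)·(0.630645 + 0.568123) = -1.996114
s=0.560000, y=-1.996114:
  k1 = f(0.560000, -1.996114) = 0.570399
  k2 = f(0.840000, -1.836403) = 0.516319
  y ← -1.996114 + (0.28/2)·(0.570399 + 0.516319) = -1.843974
y(0.84) ≈ -1.8440

-1.8440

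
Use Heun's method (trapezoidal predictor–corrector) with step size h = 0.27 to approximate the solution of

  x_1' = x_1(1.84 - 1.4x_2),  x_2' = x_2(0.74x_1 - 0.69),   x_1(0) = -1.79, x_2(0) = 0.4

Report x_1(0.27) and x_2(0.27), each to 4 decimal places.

-2.6146, 0.2303

Heun on (x_1,x_2): k1 = f(x_n, state_n); k2 = f(x_n + h, state_n + h·k1); state_{n+1} = state_n + (h/2)·(k1 + k2).
0.000000: (-1.790000, 0.400000)
  k1 = (-2.291200, -0.805840)
  predictor → (-2.408624, 0.182423)
  k2 = (-3.816724, -0.451020)
  → (-2.614570, 0.230324)
(x_1(0.27), x_2(0.27)) ≈ (-2.6146, 0.2303)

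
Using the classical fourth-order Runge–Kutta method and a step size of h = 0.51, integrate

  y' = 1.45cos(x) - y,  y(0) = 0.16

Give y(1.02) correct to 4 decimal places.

0.7928

RK4: k1 = f(x_n, y_n); k2 = f(x_n + h/2, y_n + (h/2)·k1); k3 = f(x_n + h/2, y_n + (h/2)·k2); k4 = f(x_n + h, y_n + h·k3); y_{n+1} = y_n + (h/6)·(k1 + 2k2 + 2k3 + k4).
x=0.000000, y=0.160000:
  k1 = f(0.000000, 0.160000) = 1.290000
  k2 = f(0.255000, 0.488950) = 0.914162
  k3 = f(0.255000, 0.393111) = 1.010001
  k4 = f(0.510000, 0.675100) = 0.590379
  y ← 0.160000 + (0.51/6)·(k1 + 2k2 + 2k3 + k4) = 0.646940
x=0.510000, y=0.646940:
  k1 = f(0.510000, 0.646940) = 0.618540
  k2 = f(0.765000, 0.804667) = 0.241337
  k3 = f(0.765000, 0.708481) = 0.337524
  k4 = f(1.020000, 0.819077) = -0.060196
  y ← 0.646940 + (0.51/6)·(k1 + 2k2 + 2k3 + k4) = 0.792805
y(1.02) ≈ 0.7928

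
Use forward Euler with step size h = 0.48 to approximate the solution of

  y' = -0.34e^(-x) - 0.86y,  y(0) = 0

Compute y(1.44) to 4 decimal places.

-0.1781

Euler: y_{n+1} = y_n + h·f(x_n, y_n).
x=0.000000, y=0.000000: f=-0.340000 → y ← 0.000000 + 0.48·(-0.340000) = -0.163200
x=0.480000, y=-0.163200: f=-0.070034 → y ← -0.163200 + 0.48·(-0.070034) = -0.196816
x=0.960000, y=-0.196816: f=0.039079 → y ← -0.196816 + 0.48·0.039079 = -0.178059
y(1.44) ≈ -0.1781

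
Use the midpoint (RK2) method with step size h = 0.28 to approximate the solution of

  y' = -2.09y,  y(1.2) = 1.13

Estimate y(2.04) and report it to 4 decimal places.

0.2274

Midpoint: k1 = f(x_n, y_n); k2 = f(x_n + h/2, y_n + (h/2)·k1); y_{n+1} = y_n + h·k2.
x=1.200000, y=1.130000:
  k1 = f(1.200000, 1.130000) = -2.361700
  k2 = f(1.340000, 0.799362) = -1.670667
  y ← 1.130000 + 0.28·(-1.670667) = 0.662213
x=1.480000, y=0.662213:
  k1 = f(1.480000, 0.662213) = -1.384026
  k2 = f(1.620000, 0.468450) = -0.979060
  y ← 0.662213 + 0.28·(-0.979060) = 0.388077
x=1.760000, y=0.388077:
  k1 = f(1.760000, 0.388077) = -0.811080
  k2 = f(1.900000, 0.274525) = -0.573758
  y ← 0.388077 + 0.28·(-0.573758) = 0.227424
y(2.04) ≈ 0.2274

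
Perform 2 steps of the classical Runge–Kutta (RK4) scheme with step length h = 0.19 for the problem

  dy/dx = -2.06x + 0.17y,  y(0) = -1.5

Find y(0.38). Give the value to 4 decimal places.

-1.7521

RK4: k1 = f(x_n, y_n); k2 = f(x_n + h/2, y_n + (h/2)·k1); k3 = f(x_n + h/2, y_n + (h/2)·k2); k4 = f(x_n + h, y_n + h·k3); y_{n+1} = y_n + (h/6)·(k1 + 2k2 + 2k3 + k4).
x=0.000000, y=-1.500000:
  k1 = f(0.000000, -1.500000) = -0.255000
  k2 = f(0.095000, -1.524225) = -0.454818
  k3 = f(0.095000, -1.543208) = -0.458045
  k4 = f(0.190000, -1.587029) = -0.661195
  y ← -1.500000 + (0.19/6)·(k1 + 2k2 + 2k3 + k4) = -1.586828
x=0.190000, y=-1.586828:
  k1 = f(0.190000, -1.586828) = -0.661161
  k2 = f(0.285000, -1.649638) = -0.867538
  k3 = f(0.285000, -1.669244) = -0.870871
  k4 = f(0.380000, -1.752293) = -1.080690
  y ← -1.586828 + (0.19/6)·(k1 + 2k2 + 2k3 + k4) = -1.752085
y(0.38) ≈ -1.7521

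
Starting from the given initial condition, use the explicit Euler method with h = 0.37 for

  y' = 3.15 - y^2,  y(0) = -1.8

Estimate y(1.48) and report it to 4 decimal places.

-2.5601

Euler: y_{n+1} = y_n + h·f(s_n, y_n).
s=0.000000, y=-1.800000: f=-0.090000 → y ← -1.800000 + 0.37·(-0.090000) = -1.833300
s=0.370000, y=-1.833300: f=-0.210989 → y ← -1.833300 + 0.37·(-0.210989) = -1.911366
s=0.740000, y=-1.911366: f=-0.503320 → y ← -1.911366 + 0.37·(-0.503320) = -2.097594
s=1.110000, y=-2.097594: f=-1.249901 → y ← -2.097594 + 0.37·(-1.249901) = -2.560058
y(1.48) ≈ -2.5601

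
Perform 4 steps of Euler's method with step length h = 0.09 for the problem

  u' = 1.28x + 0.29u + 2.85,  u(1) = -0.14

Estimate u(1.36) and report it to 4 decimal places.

Euler: u_{n+1} = u_n + h·f(x_n, u_n).
x=1.000000, u=-0.140000: f=4.089400 → u ← -0.140000 + 0.09·4.089400 = 0.228046
x=1.090000, u=0.228046: f=4.311333 → u ← 0.228046 + 0.09·4.311333 = 0.616066
x=1.180000, u=0.616066: f=4.539059 → u ← 0.616066 + 0.09·4.539059 = 1.024581
x=1.270000, u=1.024581: f=4.772729 → u ← 1.024581 + 0.09·4.772729 = 1.454127
u(1.36) ≈ 1.4541

1.4541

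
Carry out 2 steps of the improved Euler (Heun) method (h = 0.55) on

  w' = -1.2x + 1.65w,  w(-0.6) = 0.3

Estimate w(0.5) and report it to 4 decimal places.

2.3944

Heun: k1 = f(x_n, w_n); k2 = f(x_n + h, w_n + h·k1); w_{n+1} = w_n + (h/2)·(k1 + k2).
x=-0.600000, w=0.300000:
  k1 = f(-0.600000, 0.300000) = 1.215000
  k2 = f(-0.050000, 0.968250) = 1.657612
  w ← 0.300000 + (0.55/2)·(1.215000 + 1.657612) = 1.089968
x=-0.050000, w=1.089968:
  k1 = f(-0.050000, 1.089968) = 1.858448
  k2 = f(0.500000, 2.112115) = 2.884989
  w ← 1.089968 + (0.55/2)·(1.858448 + 2.884989) = 2.394414
w(0.5) ≈ 2.3944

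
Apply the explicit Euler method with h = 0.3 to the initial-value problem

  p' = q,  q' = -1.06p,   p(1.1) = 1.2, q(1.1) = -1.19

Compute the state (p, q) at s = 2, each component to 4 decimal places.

Euler on (p,q): p_{n+1} = p_n + h·p', q_{n+1} = q_n + h·q'.
1.100000: (1.200000, -1.190000); f=(-1.190000, -1.272000) → (0.843000, -1.571600)
1.400000: (0.843000, -1.571600); f=(-1.571600, -0.893580) → (0.371520, -1.839674)
1.700000: (0.371520, -1.839674); f=(-1.839674, -0.393811) → (-0.180382, -1.957817)
(p(2), q(2)) ≈ (-0.1804, -1.9578)

-0.1804, -1.9578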